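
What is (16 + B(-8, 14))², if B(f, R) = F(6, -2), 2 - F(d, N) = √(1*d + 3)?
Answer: 225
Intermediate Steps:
F(d, N) = 2 - √(3 + d) (F(d, N) = 2 - √(1*d + 3) = 2 - √(d + 3) = 2 - √(3 + d))
B(f, R) = -1 (B(f, R) = 2 - √(3 + 6) = 2 - √9 = 2 - 1*3 = 2 - 3 = -1)
(16 + B(-8, 14))² = (16 - 1)² = 15² = 225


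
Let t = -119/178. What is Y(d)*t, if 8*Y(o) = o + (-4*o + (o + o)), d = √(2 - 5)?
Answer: 119*I*√3/1424 ≈ 0.14474*I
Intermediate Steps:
t = -119/178 (t = -119*1/178 = -119/178 ≈ -0.66854)
d = I*√3 (d = √(-3) = I*√3 ≈ 1.732*I)
Y(o) = -o/8 (Y(o) = (o + (-4*o + (o + o)))/8 = (o + (-4*o + 2*o))/8 = (o - 2*o)/8 = (-o)/8 = -o/8)
Y(d)*t = -I*√3/8*(-119/178) = 119*I*√3/1424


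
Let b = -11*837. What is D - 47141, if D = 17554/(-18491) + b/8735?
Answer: -7614485338612/161518885 ≈ -47143.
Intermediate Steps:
b = -9207
D = -323580827/161518885 (D = 17554/(-18491) - 9207/8735 = 17554*(-1/18491) - 9207*1/8735 = -17554/18491 - 9207/8735 = -323580827/161518885 ≈ -2.0034)
D - 47141 = -323580827/161518885 - 47141 = -7614485338612/161518885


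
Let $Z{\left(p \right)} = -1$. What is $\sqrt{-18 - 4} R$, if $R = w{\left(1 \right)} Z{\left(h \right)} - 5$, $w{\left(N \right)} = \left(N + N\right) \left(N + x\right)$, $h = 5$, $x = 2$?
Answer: $- 11 i \sqrt{22} \approx - 51.595 i$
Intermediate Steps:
$w{\left(N \right)} = 2 N \left(2 + N\right)$ ($w{\left(N \right)} = \left(N + N\right) \left(N + 2\right) = 2 N \left(2 + N\right)$)
$R = -11$ ($R = 2 \cdot 1 \left(2 + 1\right) \left(-1\right) - 5 = 2 \cdot 1 \cdot 3 \left(-1\right) - 5 = 6 \left(-1\right) - 5 = -6 - 5 = -11$)
$\sqrt{-18 - 4} R = \sqrt{-18 - 4} \left(-11\right) = \sqrt{-22} \left(-11\right) = i \sqrt{22} \left(-11\right) = - 11 i \sqrt{22}$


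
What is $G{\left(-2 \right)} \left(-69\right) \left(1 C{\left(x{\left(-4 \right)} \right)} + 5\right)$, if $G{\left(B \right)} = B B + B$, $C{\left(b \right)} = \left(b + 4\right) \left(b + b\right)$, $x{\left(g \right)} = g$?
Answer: $-690$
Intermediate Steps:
$C{\left(b \right)} = 2 b \left(4 + b\right)$ ($C{\left(b \right)} = \left(4 + b\right) 2 b = 2 b \left(4 + b\right)$)
$G{\left(B \right)} = B + B^{2}$ ($G{\left(B \right)} = B^{2} + B = B + B^{2}$)
$G{\left(-2 \right)} \left(-69\right) \left(1 C{\left(x{\left(-4 \right)} \right)} + 5\right) = - 2 \left(1 - 2\right) \left(-69\right) \left(1 \cdot 2 \left(-4\right) \left(4 - 4\right) + 5\right) = \left(-2\right) \left(-1\right) \left(-69\right) \left(1 \cdot 2 \left(-4\right) 0 + 5\right) = 2 \left(-69\right) \left(1 \cdot 0 + 5\right) = - 138 \left(0 + 5\right) = \left(-138\right) 5 = -690$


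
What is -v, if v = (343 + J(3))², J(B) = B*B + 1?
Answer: -124609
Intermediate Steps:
J(B) = 1 + B² (J(B) = B² + 1 = 1 + B²)
v = 124609 (v = (343 + (1 + 3²))² = (343 + (1 + 9))² = (343 + 10)² = 353² = 124609)
-v = -1*124609 = -124609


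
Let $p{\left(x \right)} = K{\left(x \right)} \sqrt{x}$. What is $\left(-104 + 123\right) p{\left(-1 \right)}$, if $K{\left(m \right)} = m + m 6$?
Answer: $- 133 i \approx - 133.0 i$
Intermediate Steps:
$K{\left(m \right)} = 7 m$ ($K{\left(m \right)} = m + 6 m = 7 m$)
$p{\left(x \right)} = 7 x^{\frac{3}{2}}$ ($p{\left(x \right)} = 7 x \sqrt{x} = 7 x^{\frac{3}{2}}$)
$\left(-104 + 123\right) p{\left(-1 \right)} = \left(-104 + 123\right) 7 \left(-1\right)^{\frac{3}{2}} = 19 \cdot 7 \left(- i\right) = 19 \left(- 7 i\right) = - 133 i$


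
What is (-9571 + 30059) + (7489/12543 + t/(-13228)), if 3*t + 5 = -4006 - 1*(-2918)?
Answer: 1133149363559/55306268 ≈ 20489.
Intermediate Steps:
t = -1093/3 (t = -5/3 + (-4006 - 1*(-2918))/3 = -5/3 + (-4006 + 2918)/3 = -5/3 + (⅓)*(-1088) = -5/3 - 1088/3 = -1093/3 ≈ -364.33)
(-9571 + 30059) + (7489/12543 + t/(-13228)) = (-9571 + 30059) + (7489/12543 - 1093/3/(-13228)) = 20488 + (7489*(1/12543) - 1093/3*(-1/13228)) = 20488 + (7489/12543 + 1093/39684) = 20488 + 34544775/55306268 = 1133149363559/55306268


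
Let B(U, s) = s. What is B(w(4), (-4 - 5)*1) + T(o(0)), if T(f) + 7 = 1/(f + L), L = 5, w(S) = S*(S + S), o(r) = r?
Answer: -79/5 ≈ -15.800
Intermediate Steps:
w(S) = 2*S² (w(S) = S*(2*S) = 2*S²)
T(f) = -7 + 1/(5 + f) (T(f) = -7 + 1/(f + 5) = -7 + 1/(5 + f))
B(w(4), (-4 - 5)*1) + T(o(0)) = (-4 - 5)*1 + (-34 - 7*0)/(5 + 0) = -9*1 + (-34 + 0)/5 = -9 + (⅕)*(-34) = -9 - 34/5 = -79/5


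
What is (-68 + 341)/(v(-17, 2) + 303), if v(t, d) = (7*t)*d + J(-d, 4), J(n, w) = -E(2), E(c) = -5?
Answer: 39/10 ≈ 3.9000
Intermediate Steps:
J(n, w) = 5 (J(n, w) = -1*(-5) = 5)
v(t, d) = 5 + 7*d*t (v(t, d) = (7*t)*d + 5 = 7*d*t + 5 = 5 + 7*d*t)
(-68 + 341)/(v(-17, 2) + 303) = (-68 + 341)/((5 + 7*2*(-17)) + 303) = 273/((5 - 238) + 303) = 273/(-233 + 303) = 273/70 = 273*(1/70) = 39/10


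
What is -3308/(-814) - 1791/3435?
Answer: 1650851/466015 ≈ 3.5425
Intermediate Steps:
-3308/(-814) - 1791/3435 = -3308*(-1/814) - 1791*1/3435 = 1654/407 - 597/1145 = 1650851/466015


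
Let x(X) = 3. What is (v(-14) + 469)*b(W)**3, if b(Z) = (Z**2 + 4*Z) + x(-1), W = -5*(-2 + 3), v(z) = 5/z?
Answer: 1679616/7 ≈ 2.3995e+5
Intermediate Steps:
W = -5 (W = -5*1 = -5)
b(Z) = 3 + Z**2 + 4*Z (b(Z) = (Z**2 + 4*Z) + 3 = 3 + Z**2 + 4*Z)
(v(-14) + 469)*b(W)**3 = (5/(-14) + 469)*(3 + (-5)**2 + 4*(-5))**3 = (5*(-1/14) + 469)*(3 + 25 - 20)**3 = (-5/14 + 469)*8**3 = (6561/14)*512 = 1679616/7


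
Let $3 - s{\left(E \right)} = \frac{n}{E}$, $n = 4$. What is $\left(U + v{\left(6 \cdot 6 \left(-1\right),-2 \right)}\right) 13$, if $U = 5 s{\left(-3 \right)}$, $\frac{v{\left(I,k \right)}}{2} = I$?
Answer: $- \frac{1963}{3} \approx -654.33$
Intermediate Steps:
$s{\left(E \right)} = 3 - \frac{4}{E}$
$v{\left(I,k \right)} = 2 I$
$U = \frac{65}{3}$ ($U = 5 \left(3 - \frac{4}{-3}\right) = 5 \left(3 - - \frac{4}{3}\right) = 5 \left(3 + \frac{4}{3}\right) = 5 \cdot \frac{13}{3} = \frac{65}{3} \approx 21.667$)
$\left(U + v{\left(6 \cdot 6 \left(-1\right),-2 \right)}\right) 13 = \left(\frac{65}{3} + 2 \cdot 6 \cdot 6 \left(-1\right)\right) 13 = \left(\frac{65}{3} + 2 \cdot 36 \left(-1\right)\right) 13 = \left(\frac{65}{3} + 2 \left(-36\right)\right) 13 = \left(\frac{65}{3} - 72\right) 13 = \left(- \frac{151}{3}\right) 13 = - \frac{1963}{3}$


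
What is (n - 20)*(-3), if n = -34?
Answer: 162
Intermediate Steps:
(n - 20)*(-3) = (-34 - 20)*(-3) = -54*(-3) = 162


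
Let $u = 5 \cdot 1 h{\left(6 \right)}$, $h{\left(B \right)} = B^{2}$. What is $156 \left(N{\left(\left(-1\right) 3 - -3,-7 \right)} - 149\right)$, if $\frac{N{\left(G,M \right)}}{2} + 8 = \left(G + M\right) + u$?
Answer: $28236$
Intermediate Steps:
$u = 180$ ($u = 5 \cdot 1 \cdot 6^{2} = 5 \cdot 36 = 180$)
$N{\left(G,M \right)} = 344 + 2 G + 2 M$ ($N{\left(G,M \right)} = -16 + 2 \left(\left(G + M\right) + 180\right) = -16 + 2 \left(180 + G + M\right) = -16 + \left(360 + 2 G + 2 M\right) = 344 + 2 G + 2 M$)
$156 \left(N{\left(\left(-1\right) 3 - -3,-7 \right)} - 149\right) = 156 \left(\left(344 + 2 \left(\left(-1\right) 3 - -3\right) + 2 \left(-7\right)\right) - 149\right) = 156 \left(\left(344 + 2 \left(-3 + 3\right) - 14\right) - 149\right) = 156 \left(\left(344 + 2 \cdot 0 - 14\right) - 149\right) = 156 \left(\left(344 + 0 - 14\right) - 149\right) = 156 \left(330 - 149\right) = 156 \cdot 181 = 28236$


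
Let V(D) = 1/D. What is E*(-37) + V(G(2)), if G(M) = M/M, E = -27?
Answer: 1000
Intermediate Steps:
G(M) = 1
E*(-37) + V(G(2)) = -27*(-37) + 1/1 = 999 + 1 = 1000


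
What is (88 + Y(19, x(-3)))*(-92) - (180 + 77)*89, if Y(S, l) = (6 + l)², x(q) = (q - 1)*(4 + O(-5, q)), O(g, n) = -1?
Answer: -34281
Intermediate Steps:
x(q) = -3 + 3*q (x(q) = (q - 1)*(4 - 1) = (-1 + q)*3 = -3 + 3*q)
(88 + Y(19, x(-3)))*(-92) - (180 + 77)*89 = (88 + (6 + (-3 + 3*(-3)))²)*(-92) - (180 + 77)*89 = (88 + (6 + (-3 - 9))²)*(-92) - 257*89 = (88 + (6 - 12)²)*(-92) - 1*22873 = (88 + (-6)²)*(-92) - 22873 = (88 + 36)*(-92) - 22873 = 124*(-92) - 22873 = -11408 - 22873 = -34281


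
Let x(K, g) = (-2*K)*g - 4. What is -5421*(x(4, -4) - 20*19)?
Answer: 1908192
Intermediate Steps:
x(K, g) = -4 - 2*K*g (x(K, g) = -2*K*g - 4 = -4 - 2*K*g)
-5421*(x(4, -4) - 20*19) = -5421*((-4 - 2*4*(-4)) - 20*19) = -5421*((-4 + 32) - 380) = -5421*(28 - 380) = -5421*(-352) = 1908192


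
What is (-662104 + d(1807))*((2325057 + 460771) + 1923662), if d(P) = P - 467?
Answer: -3111861450360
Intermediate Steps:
d(P) = -467 + P
(-662104 + d(1807))*((2325057 + 460771) + 1923662) = (-662104 + (-467 + 1807))*((2325057 + 460771) + 1923662) = (-662104 + 1340)*(2785828 + 1923662) = -660764*4709490 = -3111861450360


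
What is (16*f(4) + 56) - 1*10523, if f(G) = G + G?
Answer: -10339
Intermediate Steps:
f(G) = 2*G
(16*f(4) + 56) - 1*10523 = (16*(2*4) + 56) - 1*10523 = (16*8 + 56) - 10523 = (128 + 56) - 10523 = 184 - 10523 = -10339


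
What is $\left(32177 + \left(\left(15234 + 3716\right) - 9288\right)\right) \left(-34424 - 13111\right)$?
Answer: $-1988816865$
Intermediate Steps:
$\left(32177 + \left(\left(15234 + 3716\right) - 9288\right)\right) \left(-34424 - 13111\right) = \left(32177 + \left(18950 - 9288\right)\right) \left(-34424 + \left(-15913 + 2802\right)\right) = \left(32177 + 9662\right) \left(-34424 - 13111\right) = 41839 \left(-47535\right) = -1988816865$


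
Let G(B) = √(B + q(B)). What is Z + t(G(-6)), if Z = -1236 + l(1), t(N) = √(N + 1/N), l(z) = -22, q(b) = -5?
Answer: -1258 + √10*11^(¾)*√I/11 ≈ -1256.8 + 1.2278*I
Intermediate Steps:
G(B) = √(-5 + B) (G(B) = √(B - 5) = √(-5 + B))
Z = -1258 (Z = -1236 - 22 = -1258)
Z + t(G(-6)) = -1258 + √(√(-5 - 6) + 1/(√(-5 - 6))) = -1258 + √(√(-11) + 1/(√(-11))) = -1258 + √(I*√11 + 1/(I*√11)) = -1258 + √(I*√11 - I*√11/11) = -1258 + √(10*I*√11/11) = -1258 + √10*11^(¾)*√I/11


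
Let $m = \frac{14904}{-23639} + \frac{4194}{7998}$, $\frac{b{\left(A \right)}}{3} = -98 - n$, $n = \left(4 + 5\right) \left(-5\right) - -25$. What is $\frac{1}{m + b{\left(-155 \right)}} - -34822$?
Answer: $\frac{256877249584051}{7376867529} \approx 34822.0$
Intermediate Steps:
$n = -20$ ($n = 9 \left(-5\right) + 25 = -45 + 25 = -20$)
$b{\left(A \right)} = -234$ ($b{\left(A \right)} = 3 \left(-98 - -20\right) = 3 \left(-98 + 20\right) = 3 \left(-78\right) = -234$)
$m = - \frac{3343371}{31510787}$ ($m = 14904 \left(- \frac{1}{23639}\right) + 4194 \cdot \frac{1}{7998} = - \frac{14904}{23639} + \frac{699}{1333} = - \frac{3343371}{31510787} \approx -0.1061$)
$\frac{1}{m + b{\left(-155 \right)}} - -34822 = \frac{1}{- \frac{3343371}{31510787} - 234} - -34822 = \frac{1}{- \frac{7376867529}{31510787}} + 34822 = - \frac{31510787}{7376867529} + 34822 = \frac{256877249584051}{7376867529}$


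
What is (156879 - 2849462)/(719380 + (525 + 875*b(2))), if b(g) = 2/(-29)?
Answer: -78084907/20875495 ≈ -3.7405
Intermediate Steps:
b(g) = -2/29 (b(g) = 2*(-1/29) = -2/29)
(156879 - 2849462)/(719380 + (525 + 875*b(2))) = (156879 - 2849462)/(719380 + (525 + 875*(-2/29))) = -2692583/(719380 + (525 - 1750/29)) = -2692583/(719380 + 13475/29) = -2692583/20875495/29 = -2692583*29/20875495 = -78084907/20875495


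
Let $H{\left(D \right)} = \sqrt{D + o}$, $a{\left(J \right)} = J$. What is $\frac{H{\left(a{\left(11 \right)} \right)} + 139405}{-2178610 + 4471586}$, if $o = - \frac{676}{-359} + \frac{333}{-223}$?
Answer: $\frac{19915}{327568} + \frac{\sqrt{18249553549}}{91784389816} \approx 0.060798$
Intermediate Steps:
$o = \frac{31201}{80057}$ ($o = \left(-676\right) \left(- \frac{1}{359}\right) + 333 \left(- \frac{1}{223}\right) = \frac{676}{359} - \frac{333}{223} = \frac{31201}{80057} \approx 0.38973$)
$H{\left(D \right)} = \sqrt{\frac{31201}{80057} + D}$ ($H{\left(D \right)} = \sqrt{D + \frac{31201}{80057}} = \sqrt{\frac{31201}{80057} + D}$)
$\frac{H{\left(a{\left(11 \right)} \right)} + 139405}{-2178610 + 4471586} = \frac{\frac{\sqrt{2497858457 + 6409123249 \cdot 11}}{80057} + 139405}{-2178610 + 4471586} = \frac{\frac{\sqrt{2497858457 + 70500355739}}{80057} + 139405}{2292976} = \left(\frac{\sqrt{72998214196}}{80057} + 139405\right) \frac{1}{2292976} = \left(\frac{2 \sqrt{18249553549}}{80057} + 139405\right) \frac{1}{2292976} = \left(139405 + \frac{2 \sqrt{18249553549}}{80057}\right) \frac{1}{2292976} = \frac{19915}{327568} + \frac{\sqrt{18249553549}}{91784389816}$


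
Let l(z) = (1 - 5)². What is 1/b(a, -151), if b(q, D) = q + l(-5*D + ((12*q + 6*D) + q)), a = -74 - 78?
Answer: -1/136 ≈ -0.0073529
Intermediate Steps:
l(z) = 16 (l(z) = (-4)² = 16)
a = -152
b(q, D) = 16 + q (b(q, D) = q + 16 = 16 + q)
1/b(a, -151) = 1/(16 - 152) = 1/(-136) = -1/136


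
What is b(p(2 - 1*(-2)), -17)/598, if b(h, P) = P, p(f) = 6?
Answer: -17/598 ≈ -0.028428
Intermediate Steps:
b(p(2 - 1*(-2)), -17)/598 = -17/598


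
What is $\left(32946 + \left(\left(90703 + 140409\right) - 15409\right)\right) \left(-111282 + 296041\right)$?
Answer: $45940140591$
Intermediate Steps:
$\left(32946 + \left(\left(90703 + 140409\right) - 15409\right)\right) \left(-111282 + 296041\right) = \left(32946 + \left(231112 - 15409\right)\right) 184759 = \left(32946 + 215703\right) 184759 = 248649 \cdot 184759 = 45940140591$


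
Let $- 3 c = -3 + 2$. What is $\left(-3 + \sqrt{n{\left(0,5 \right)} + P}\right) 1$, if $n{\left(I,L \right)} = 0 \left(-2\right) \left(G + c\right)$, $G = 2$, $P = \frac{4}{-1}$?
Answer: $-3 + 2 i \approx -3.0 + 2.0 i$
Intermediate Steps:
$P = -4$ ($P = 4 \left(-1\right) = -4$)
$c = \frac{1}{3}$ ($c = - \frac{-3 + 2}{3} = \left(- \frac{1}{3}\right) \left(-1\right) = \frac{1}{3} \approx 0.33333$)
$n{\left(I,L \right)} = 0$ ($n{\left(I,L \right)} = 0 \left(-2\right) \left(2 + \frac{1}{3}\right) = 0 \cdot \frac{7}{3} = 0$)
$\left(-3 + \sqrt{n{\left(0,5 \right)} + P}\right) 1 = \left(-3 + \sqrt{0 - 4}\right) 1 = \left(-3 + \sqrt{-4}\right) 1 = \left(-3 + 2 i\right) 1 = -3 + 2 i$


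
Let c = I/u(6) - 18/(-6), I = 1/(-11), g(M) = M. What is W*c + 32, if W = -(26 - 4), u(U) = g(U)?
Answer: -101/3 ≈ -33.667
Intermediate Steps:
I = -1/11 ≈ -0.090909
u(U) = U
c = 197/66 (c = -1/11/6 - 18/(-6) = -1/11*⅙ - 18*(-⅙) = -1/66 + 3 = 197/66 ≈ 2.9848)
W = -22 (W = -1*22 = -22)
W*c + 32 = -22*197/66 + 32 = -197/3 + 32 = -101/3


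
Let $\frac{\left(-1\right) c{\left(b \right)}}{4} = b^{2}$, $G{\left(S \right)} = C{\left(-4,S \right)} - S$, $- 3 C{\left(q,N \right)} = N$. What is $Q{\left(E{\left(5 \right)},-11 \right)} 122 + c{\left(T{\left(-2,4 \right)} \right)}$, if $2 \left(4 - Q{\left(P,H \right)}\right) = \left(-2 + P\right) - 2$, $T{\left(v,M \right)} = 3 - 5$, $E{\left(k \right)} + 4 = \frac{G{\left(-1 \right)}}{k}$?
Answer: $\frac{14156}{15} \approx 943.73$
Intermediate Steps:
$C{\left(q,N \right)} = - \frac{N}{3}$
$G{\left(S \right)} = - \frac{4 S}{3}$ ($G{\left(S \right)} = - \frac{S}{3} - S = - \frac{4 S}{3}$)
$E{\left(k \right)} = -4 + \frac{4}{3 k}$ ($E{\left(k \right)} = -4 + \frac{\left(- \frac{4}{3}\right) \left(-1\right)}{k} = -4 + \frac{4}{3 k}$)
$T{\left(v,M \right)} = -2$
$Q{\left(P,H \right)} = 6 - \frac{P}{2}$ ($Q{\left(P,H \right)} = 4 - \frac{\left(-2 + P\right) - 2}{2} = 4 - \frac{-4 + P}{2} = 4 - \left(-2 + \frac{P}{2}\right) = 6 - \frac{P}{2}$)
$c{\left(b \right)} = - 4 b^{2}$
$Q{\left(E{\left(5 \right)},-11 \right)} 122 + c{\left(T{\left(-2,4 \right)} \right)} = \left(6 - \frac{-4 + \frac{4}{3 \cdot 5}}{2}\right) 122 - 4 \left(-2\right)^{2} = \left(6 - \frac{-4 + \frac{4}{3} \cdot \frac{1}{5}}{2}\right) 122 - 16 = \left(6 - \frac{-4 + \frac{4}{15}}{2}\right) 122 - 16 = \left(6 - - \frac{28}{15}\right) 122 - 16 = \left(6 + \frac{28}{15}\right) 122 - 16 = \frac{118}{15} \cdot 122 - 16 = \frac{14396}{15} - 16 = \frac{14156}{15}$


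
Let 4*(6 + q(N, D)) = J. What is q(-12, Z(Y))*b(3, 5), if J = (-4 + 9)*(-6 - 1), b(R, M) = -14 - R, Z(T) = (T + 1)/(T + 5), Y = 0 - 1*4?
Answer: 1003/4 ≈ 250.75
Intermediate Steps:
Y = -4 (Y = 0 - 4 = -4)
Z(T) = (1 + T)/(5 + T)
J = -35 (J = 5*(-7) = -35)
q(N, D) = -59/4 (q(N, D) = -6 + (¼)*(-35) = -6 - 35/4 = -59/4)
q(-12, Z(Y))*b(3, 5) = -59*(-14 - 1*3)/4 = -59*(-14 - 3)/4 = -59/4*(-17) = 1003/4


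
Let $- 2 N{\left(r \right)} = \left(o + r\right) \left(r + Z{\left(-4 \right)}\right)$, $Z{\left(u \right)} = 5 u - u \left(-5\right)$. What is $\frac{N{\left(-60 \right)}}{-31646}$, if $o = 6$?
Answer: $\frac{1350}{15823} \approx 0.085319$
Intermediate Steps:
$Z{\left(u \right)} = 10 u$ ($Z{\left(u \right)} = 5 u - - 5 u = 5 u + 5 u = 10 u$)
$N{\left(r \right)} = - \frac{\left(-40 + r\right) \left(6 + r\right)}{2}$ ($N{\left(r \right)} = - \frac{\left(6 + r\right) \left(r + 10 \left(-4\right)\right)}{2} = - \frac{\left(6 + r\right) \left(r - 40\right)}{2} = - \frac{\left(6 + r\right) \left(-40 + r\right)}{2} = - \frac{\left(-40 + r\right) \left(6 + r\right)}{2}$)
$\frac{N{\left(-60 \right)}}{-31646} = \frac{120 + 17 \left(-60\right) - \frac{\left(-60\right)^{2}}{2}}{-31646} = \left(120 - 1020 - 1800\right) \left(- \frac{1}{31646}\right) = \left(-2700\right) \left(- \frac{1}{31646}\right) = \frac{1350}{15823}$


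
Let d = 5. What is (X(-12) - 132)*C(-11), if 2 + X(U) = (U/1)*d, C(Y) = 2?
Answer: -388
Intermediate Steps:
X(U) = -2 + 5*U (X(U) = -2 + (U/1)*5 = -2 + (U*1)*5 = -2 + U*5 = -2 + 5*U)
(X(-12) - 132)*C(-11) = ((-2 + 5*(-12)) - 132)*2 = ((-2 - 60) - 132)*2 = (-62 - 132)*2 = -194*2 = -388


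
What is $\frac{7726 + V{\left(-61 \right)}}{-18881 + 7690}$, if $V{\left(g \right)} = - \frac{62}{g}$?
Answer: $- \frac{471348}{682651} \approx -0.69047$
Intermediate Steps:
$\frac{7726 + V{\left(-61 \right)}}{-18881 + 7690} = \frac{7726 - \frac{62}{-61}}{-18881 + 7690} = \frac{7726 - - \frac{62}{61}}{-11191} = \left(7726 + \frac{62}{61}\right) \left(- \frac{1}{11191}\right) = \frac{471348}{61} \left(- \frac{1}{11191}\right) = - \frac{471348}{682651}$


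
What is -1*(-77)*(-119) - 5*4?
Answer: -9183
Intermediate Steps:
-1*(-77)*(-119) - 5*4 = 77*(-119) - 20 = -9163 - 20 = -9183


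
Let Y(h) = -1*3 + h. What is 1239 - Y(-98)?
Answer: 1340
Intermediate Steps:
Y(h) = -3 + h
1239 - Y(-98) = 1239 - (-3 - 98) = 1239 - 1*(-101) = 1239 + 101 = 1340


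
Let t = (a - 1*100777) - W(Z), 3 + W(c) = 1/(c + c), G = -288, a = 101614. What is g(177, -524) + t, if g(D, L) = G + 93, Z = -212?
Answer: 273481/424 ≈ 645.00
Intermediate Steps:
W(c) = -3 + 1/(2*c) (W(c) = -3 + 1/(c + c) = -3 + 1/(2*c))
g(D, L) = -195 (g(D, L) = -288 + 93 = -195)
t = 356161/424 (t = (101614 - 1*100777) - (-3 + (½)/(-212)) = (101614 - 100777) - (-3 + (½)*(-1/212)) = 837 - (-3 - 1/424) = 837 - 1*(-1273/424) = 837 + 1273/424 = 356161/424 ≈ 840.00)
g(177, -524) + t = -195 + 356161/424 = 273481/424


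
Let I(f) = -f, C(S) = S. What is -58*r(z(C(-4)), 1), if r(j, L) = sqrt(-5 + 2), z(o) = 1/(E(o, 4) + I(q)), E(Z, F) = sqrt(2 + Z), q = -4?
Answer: -58*I*sqrt(3) ≈ -100.46*I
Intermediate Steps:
z(o) = 1/(4 + sqrt(2 + o)) (z(o) = 1/(sqrt(2 + o) - 1*(-4)) = 1/(sqrt(2 + o) + 4) = 1/(4 + sqrt(2 + o)))
r(j, L) = I*sqrt(3) (r(j, L) = sqrt(-3) = I*sqrt(3))
-58*r(z(C(-4)), 1) = -58*I*sqrt(3)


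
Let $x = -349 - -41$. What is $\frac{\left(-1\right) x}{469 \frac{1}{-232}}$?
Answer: $- \frac{10208}{67} \approx -152.36$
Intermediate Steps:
$x = -308$ ($x = -349 + \left(-205 + 246\right) = -349 + 41 = -308$)
$\frac{\left(-1\right) x}{469 \frac{1}{-232}} = \frac{\left(-1\right) \left(-308\right)}{469 \frac{1}{-232}} = \frac{308}{469 \left(- \frac{1}{232}\right)} = \frac{308}{- \frac{469}{232}} = 308 \left(- \frac{232}{469}\right) = - \frac{10208}{67}$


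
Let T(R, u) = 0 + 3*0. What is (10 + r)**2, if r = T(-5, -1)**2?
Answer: 100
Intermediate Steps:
T(R, u) = 0 (T(R, u) = 0 + 0 = 0)
r = 0 (r = 0**2 = 0)
(10 + r)**2 = (10 + 0)**2 = 10**2 = 100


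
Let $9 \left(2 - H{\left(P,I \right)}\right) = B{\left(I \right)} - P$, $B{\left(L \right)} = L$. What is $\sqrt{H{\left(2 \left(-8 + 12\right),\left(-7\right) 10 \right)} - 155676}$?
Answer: $\frac{2 i \sqrt{350247}}{3} \approx 394.54 i$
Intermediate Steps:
$H{\left(P,I \right)} = 2 - \frac{I}{9} + \frac{P}{9}$ ($H{\left(P,I \right)} = 2 - \frac{I - P}{9} = 2 - \left(- \frac{P}{9} + \frac{I}{9}\right) = 2 - \frac{I}{9} + \frac{P}{9}$)
$\sqrt{H{\left(2 \left(-8 + 12\right),\left(-7\right) 10 \right)} - 155676} = \sqrt{\left(2 - \frac{\left(-7\right) 10}{9} + \frac{2 \left(-8 + 12\right)}{9}\right) - 155676} = \sqrt{\left(2 - - \frac{70}{9} + \frac{2 \cdot 4}{9}\right) - 155676} = \sqrt{\left(2 + \frac{70}{9} + \frac{1}{9} \cdot 8\right) - 155676} = \sqrt{\left(2 + \frac{70}{9} + \frac{8}{9}\right) - 155676} = \sqrt{\frac{32}{3} - 155676} = \sqrt{- \frac{466996}{3}} = \frac{2 i \sqrt{350247}}{3}$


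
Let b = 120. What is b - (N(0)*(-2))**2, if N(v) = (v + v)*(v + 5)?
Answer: 120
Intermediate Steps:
N(v) = 2*v*(5 + v) (N(v) = (2*v)*(5 + v) = 2*v*(5 + v))
b - (N(0)*(-2))**2 = 120 - ((2*0*(5 + 0))*(-2))**2 = 120 - ((2*0*5)*(-2))**2 = 120 - (0*(-2))**2 = 120 - 1*0**2 = 120 - 1*0 = 120 + 0 = 120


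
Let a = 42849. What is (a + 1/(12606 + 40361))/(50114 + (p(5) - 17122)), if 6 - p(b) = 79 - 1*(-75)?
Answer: 567395746/434912037 ≈ 1.3046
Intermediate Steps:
p(b) = -148 (p(b) = 6 - (79 - 1*(-75)) = 6 - (79 + 75) = 6 - 1*154 = 6 - 154 = -148)
(a + 1/(12606 + 40361))/(50114 + (p(5) - 17122)) = (42849 + 1/(12606 + 40361))/(50114 + (-148 - 17122)) = (42849 + 1/52967)/(50114 - 17270) = (42849 + 1/52967)/32844 = (2269582984/52967)*(1/32844) = 567395746/434912037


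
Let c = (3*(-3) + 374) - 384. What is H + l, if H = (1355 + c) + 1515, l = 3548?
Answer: 6399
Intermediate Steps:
c = -19 (c = (-9 + 374) - 384 = 365 - 384 = -19)
H = 2851 (H = (1355 - 19) + 1515 = 1336 + 1515 = 2851)
H + l = 2851 + 3548 = 6399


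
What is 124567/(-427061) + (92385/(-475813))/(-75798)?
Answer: -499172592330597/1711360300844246 ≈ -0.29168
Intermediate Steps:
124567/(-427061) + (92385/(-475813))/(-75798) = 124567*(-1/427061) + (92385*(-1/475813))*(-1/75798) = -124567/427061 - 92385/475813*(-1/75798) = -124567/427061 + 10265/4007297086 = -499172592330597/1711360300844246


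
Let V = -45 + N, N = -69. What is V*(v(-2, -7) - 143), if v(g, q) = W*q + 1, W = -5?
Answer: 12198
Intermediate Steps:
v(g, q) = 1 - 5*q (v(g, q) = -5*q + 1 = 1 - 5*q)
V = -114 (V = -45 - 69 = -114)
V*(v(-2, -7) - 143) = -114*((1 - 5*(-7)) - 143) = -114*((1 + 35) - 143) = -114*(36 - 143) = -114*(-107) = 12198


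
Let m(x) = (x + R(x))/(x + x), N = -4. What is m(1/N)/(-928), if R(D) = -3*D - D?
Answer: 3/1856 ≈ 0.0016164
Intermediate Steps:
R(D) = -4*D
m(x) = -3/2 (m(x) = (x - 4*x)/(x + x) = (-3*x)/((2*x)) = (-3*x)*(1/(2*x)) = -3/2)
m(1/N)/(-928) = -3/2/(-928) = -3/2*(-1/928) = 3/1856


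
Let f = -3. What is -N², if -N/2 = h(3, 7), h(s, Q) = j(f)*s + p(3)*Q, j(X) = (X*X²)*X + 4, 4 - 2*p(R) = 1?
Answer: -281961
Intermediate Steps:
p(R) = 3/2 (p(R) = 2 - ½*1 = 2 - ½ = 3/2)
j(X) = 4 + X⁴ (j(X) = X³*X + 4 = X⁴ + 4 = 4 + X⁴)
h(s, Q) = 85*s + 3*Q/2 (h(s, Q) = (4 + (-3)⁴)*s + 3*Q/2 = (4 + 81)*s + 3*Q/2 = 85*s + 3*Q/2)
N = -531 (N = -2*(85*3 + (3/2)*7) = -2*(255 + 21/2) = -2*531/2 = -531)
-N² = -1*(-531)² = -1*281961 = -281961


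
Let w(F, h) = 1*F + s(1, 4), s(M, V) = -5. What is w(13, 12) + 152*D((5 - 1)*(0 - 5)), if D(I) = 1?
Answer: 160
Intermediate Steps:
w(F, h) = -5 + F (w(F, h) = 1*F - 5 = F - 5 = -5 + F)
w(13, 12) + 152*D((5 - 1)*(0 - 5)) = (-5 + 13) + 152*1 = 8 + 152 = 160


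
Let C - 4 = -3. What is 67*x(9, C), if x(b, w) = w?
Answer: 67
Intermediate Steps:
C = 1 (C = 4 - 3 = 1)
67*x(9, C) = 67*1 = 67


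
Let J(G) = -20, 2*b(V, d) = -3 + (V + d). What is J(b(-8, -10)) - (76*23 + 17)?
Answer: -1785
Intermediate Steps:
b(V, d) = -3/2 + V/2 + d/2 (b(V, d) = (-3 + (V + d))/2 = (-3 + V + d)/2 = -3/2 + V/2 + d/2)
J(b(-8, -10)) - (76*23 + 17) = -20 - (76*23 + 17) = -20 - (1748 + 17) = -20 - 1*1765 = -20 - 1765 = -1785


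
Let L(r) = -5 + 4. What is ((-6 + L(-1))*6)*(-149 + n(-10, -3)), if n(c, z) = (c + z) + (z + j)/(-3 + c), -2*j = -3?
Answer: 88389/13 ≈ 6799.2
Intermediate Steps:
j = 3/2 (j = -½*(-3) = 3/2 ≈ 1.5000)
L(r) = -1
n(c, z) = c + z + (3/2 + z)/(-3 + c) (n(c, z) = (c + z) + (z + 3/2)/(-3 + c) = (c + z) + (3/2 + z)/(-3 + c) = c + z + (3/2 + z)/(-3 + c))
((-6 + L(-1))*6)*(-149 + n(-10, -3)) = ((-6 - 1)*6)*(-149 + (3/2 + (-10)² - 3*(-10) - 2*(-3) - 10*(-3))/(-3 - 10)) = (-7*6)*(-149 + (3/2 + 100 + 30 + 6 + 30)/(-13)) = -42*(-149 - 1/13*335/2) = -42*(-149 - 335/26) = -42*(-4209/26) = 88389/13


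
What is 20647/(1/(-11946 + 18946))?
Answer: 144529000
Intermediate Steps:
20647/(1/(-11946 + 18946)) = 20647/(1/7000) = 20647*7000 = 144529000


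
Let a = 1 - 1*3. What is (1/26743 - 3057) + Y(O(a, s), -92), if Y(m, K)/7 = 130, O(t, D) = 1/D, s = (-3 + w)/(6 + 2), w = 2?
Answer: -57417220/26743 ≈ -2147.0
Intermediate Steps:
a = -2 (a = 1 - 3 = -2)
s = -⅛ (s = (-3 + 2)/(6 + 2) = -1/8 = -1*⅛ = -⅛ ≈ -0.12500)
Y(m, K) = 910 (Y(m, K) = 7*130 = 910)
(1/26743 - 3057) + Y(O(a, s), -92) = (1/26743 - 3057) + 910 = -81753350/26743 + 910 = -57417220/26743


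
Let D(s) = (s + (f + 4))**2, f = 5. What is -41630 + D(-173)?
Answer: -14734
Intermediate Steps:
D(s) = (9 + s)**2 (D(s) = (s + (5 + 4))**2 = (s + 9)**2 = (9 + s)**2)
-41630 + D(-173) = -41630 + (9 - 173)**2 = -41630 + (-164)**2 = -41630 + 26896 = -14734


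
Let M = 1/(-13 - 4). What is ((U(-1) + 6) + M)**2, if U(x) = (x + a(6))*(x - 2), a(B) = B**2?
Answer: 2835856/289 ≈ 9812.7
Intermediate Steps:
U(x) = (-2 + x)*(36 + x) (U(x) = (x + 6**2)*(x - 2) = (x + 36)*(-2 + x) = (36 + x)*(-2 + x) = (-2 + x)*(36 + x))
M = -1/17 (M = 1/(-17) = -1/17 ≈ -0.058824)
((U(-1) + 6) + M)**2 = (((-72 + (-1)**2 + 34*(-1)) + 6) - 1/17)**2 = (((-72 + 1 - 34) + 6) - 1/17)**2 = ((-105 + 6) - 1/17)**2 = (-99 - 1/17)**2 = (-1684/17)**2 = 2835856/289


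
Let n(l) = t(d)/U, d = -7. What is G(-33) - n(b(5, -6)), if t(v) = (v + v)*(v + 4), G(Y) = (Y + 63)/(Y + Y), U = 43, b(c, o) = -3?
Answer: -677/473 ≈ -1.4313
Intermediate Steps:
G(Y) = (63 + Y)/(2*Y) (G(Y) = (63 + Y)/((2*Y)) = (63 + Y)*(1/(2*Y)) = (63 + Y)/(2*Y))
t(v) = 2*v*(4 + v) (t(v) = (2*v)*(4 + v) = 2*v*(4 + v))
n(l) = 42/43 (n(l) = (2*(-7)*(4 - 7))/43 = (2*(-7)*(-3))*(1/43) = 42*(1/43) = 42/43)
G(-33) - n(b(5, -6)) = (½)*(63 - 33)/(-33) - 1*42/43 = (½)*(-1/33)*30 - 42/43 = -5/11 - 42/43 = -677/473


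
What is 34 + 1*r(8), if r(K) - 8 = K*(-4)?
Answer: 10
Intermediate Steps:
r(K) = 8 - 4*K (r(K) = 8 + K*(-4) = 8 - 4*K)
34 + 1*r(8) = 34 + 1*(8 - 4*8) = 34 + 1*(8 - 32) = 34 + 1*(-24) = 34 - 24 = 10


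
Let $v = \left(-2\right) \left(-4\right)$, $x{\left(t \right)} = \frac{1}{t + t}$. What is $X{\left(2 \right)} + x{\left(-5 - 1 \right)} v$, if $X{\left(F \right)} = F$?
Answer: $\frac{4}{3} \approx 1.3333$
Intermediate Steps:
$x{\left(t \right)} = \frac{1}{2 t}$
$v = 8$
$X{\left(2 \right)} + x{\left(-5 - 1 \right)} v = 2 + \frac{1}{2 \left(-5 - 1\right)} 8 = 2 + \frac{1}{2 \left(-6\right)} 8 = 2 + \frac{1}{2} \left(- \frac{1}{6}\right) 8 = 2 - \frac{2}{3} = \frac{4}{3}$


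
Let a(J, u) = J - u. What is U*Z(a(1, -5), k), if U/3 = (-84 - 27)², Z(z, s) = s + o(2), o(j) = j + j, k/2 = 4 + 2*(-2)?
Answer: 147852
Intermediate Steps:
k = 0 (k = 2*(4 + 2*(-2)) = 2*(4 - 4) = 2*0 = 0)
o(j) = 2*j
Z(z, s) = 4 + s (Z(z, s) = s + 2*2 = s + 4 = 4 + s)
U = 36963 (U = 3*(-84 - 27)² = 3*(-111)² = 3*12321 = 36963)
U*Z(a(1, -5), k) = 36963*(4 + 0) = 36963*4 = 147852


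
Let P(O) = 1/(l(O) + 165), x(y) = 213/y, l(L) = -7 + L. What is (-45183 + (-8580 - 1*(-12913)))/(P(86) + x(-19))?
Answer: 189380600/51953 ≈ 3645.2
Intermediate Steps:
P(O) = 1/(158 + O) (P(O) = 1/((-7 + O) + 165) = 1/(158 + O))
(-45183 + (-8580 - 1*(-12913)))/(P(86) + x(-19)) = (-45183 + (-8580 - 1*(-12913)))/(1/(158 + 86) + 213/(-19)) = (-45183 + (-8580 + 12913))/(1/244 + 213*(-1/19)) = (-45183 + 4333)/(1/244 - 213/19) = -40850/(-51953/4636) = -40850*(-4636/51953) = 189380600/51953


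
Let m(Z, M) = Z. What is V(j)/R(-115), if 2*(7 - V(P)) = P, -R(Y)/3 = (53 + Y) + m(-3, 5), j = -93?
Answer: 107/390 ≈ 0.27436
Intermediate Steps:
R(Y) = -150 - 3*Y (R(Y) = -3*((53 + Y) - 3) = -3*(50 + Y) = -150 - 3*Y)
V(P) = 7 - P/2
V(j)/R(-115) = (7 - 1/2*(-93))/(-150 - 3*(-115)) = (7 + 93/2)/(-150 + 345) = (107/2)/195 = (107/2)*(1/195) = 107/390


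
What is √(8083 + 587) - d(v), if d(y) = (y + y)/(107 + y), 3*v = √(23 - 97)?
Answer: (-2*√74 + 34*√555 - 5457*I*√30)/(√74 - 321*I) ≈ 93.111 - 0.053559*I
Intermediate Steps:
v = I*√74/3 (v = √(23 - 97)/3 = √(-74)/3 = (I*√74)/3 = I*√74/3 ≈ 2.8674*I)
d(y) = 2*y/(107 + y) (d(y) = (2*y)/(107 + y) = 2*y/(107 + y))
√(8083 + 587) - d(v) = √(8083 + 587) - 2*I*√74/3/(107 + I*√74/3) = √8670 - 2*I*√74/(3*(107 + I*√74/3)) = 17*√30 - 2*I*√74/(3*(107 + I*√74/3))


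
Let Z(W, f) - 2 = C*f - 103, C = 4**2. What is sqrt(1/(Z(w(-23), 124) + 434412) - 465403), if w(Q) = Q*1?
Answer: 2*I*sqrt(22147752364244945)/436295 ≈ 682.2*I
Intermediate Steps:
w(Q) = Q
C = 16
Z(W, f) = -101 + 16*f (Z(W, f) = 2 + (16*f - 103) = 2 + (-103 + 16*f) = -101 + 16*f)
sqrt(1/(Z(w(-23), 124) + 434412) - 465403) = sqrt(1/((-101 + 16*124) + 434412) - 465403) = sqrt(1/((-101 + 1984) + 434412) - 465403) = sqrt(1/(1883 + 434412) - 465403) = sqrt(1/436295 - 465403) = sqrt(-203053001884/436295) = 2*I*sqrt(22147752364244945)/436295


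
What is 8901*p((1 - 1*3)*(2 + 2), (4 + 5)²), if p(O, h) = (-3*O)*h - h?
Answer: 16582563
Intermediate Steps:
p(O, h) = -h - 3*O*h (p(O, h) = -3*O*h - h = -h - 3*O*h)
8901*p((1 - 1*3)*(2 + 2), (4 + 5)²) = 8901*(-(4 + 5)²*(1 + 3*((1 - 1*3)*(2 + 2)))) = 8901*(-1*9²*(1 + 3*((1 - 3)*4))) = 8901*(-1*81*(1 + 3*(-2*4))) = 8901*(-1*81*(1 + 3*(-8))) = 8901*(-1*81*(1 - 24)) = 8901*(-1*81*(-23)) = 8901*1863 = 16582563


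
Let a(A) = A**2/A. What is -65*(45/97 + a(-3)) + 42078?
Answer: 4097556/97 ≈ 42243.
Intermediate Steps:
a(A) = A
-65*(45/97 + a(-3)) + 42078 = -65*(45/97 - 3) + 42078 = -65*(-246/97) + 42078 = 15990/97 + 42078 = 4097556/97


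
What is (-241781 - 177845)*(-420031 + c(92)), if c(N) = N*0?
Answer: 176255928406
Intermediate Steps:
c(N) = 0
(-241781 - 177845)*(-420031 + c(92)) = (-241781 - 177845)*(-420031 + 0) = -419626*(-420031) = 176255928406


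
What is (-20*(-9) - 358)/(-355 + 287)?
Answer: 89/34 ≈ 2.6176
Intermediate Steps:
(-20*(-9) - 358)/(-355 + 287) = (180 - 358)/(-68) = -178*(-1/68) = 89/34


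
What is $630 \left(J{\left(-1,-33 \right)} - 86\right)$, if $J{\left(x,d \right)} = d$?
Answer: $-74970$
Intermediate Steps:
$630 \left(J{\left(-1,-33 \right)} - 86\right) = 630 \left(-33 - 86\right) = 630 \left(-119\right) = -74970$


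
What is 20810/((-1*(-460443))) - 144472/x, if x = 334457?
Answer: -59561070926/153998384451 ≈ -0.38676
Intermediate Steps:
20810/((-1*(-460443))) - 144472/x = 20810/((-1*(-460443))) - 144472/334457 = 20810/460443 - 144472*1/334457 = 20810*(1/460443) - 144472/334457 = 20810/460443 - 144472/334457 = -59561070926/153998384451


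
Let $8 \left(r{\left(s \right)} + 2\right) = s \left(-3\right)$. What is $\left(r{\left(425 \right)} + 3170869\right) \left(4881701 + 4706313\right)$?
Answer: $\frac{121603156393627}{4} \approx 3.0401 \cdot 10^{13}$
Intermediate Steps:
$r{\left(s \right)} = -2 - \frac{3 s}{8}$ ($r{\left(s \right)} = -2 + \frac{s \left(-3\right)}{8} = -2 + \frac{\left(-3\right) s}{8} = -2 - \frac{3 s}{8}$)
$\left(r{\left(425 \right)} + 3170869\right) \left(4881701 + 4706313\right) = \left(\left(-2 - \frac{1275}{8}\right) + 3170869\right) \left(4881701 + 4706313\right) = \left(\left(-2 - \frac{1275}{8}\right) + 3170869\right) 9588014 = \left(- \frac{1291}{8} + 3170869\right) 9588014 = \frac{25365661}{8} \cdot 9588014 = \frac{121603156393627}{4}$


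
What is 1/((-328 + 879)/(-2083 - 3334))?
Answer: -5417/551 ≈ -9.8312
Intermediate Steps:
1/((-328 + 879)/(-2083 - 3334)) = 1/(551/(-5417)) = 1/(551*(-1/5417)) = 1/(-551/5417) = -5417/551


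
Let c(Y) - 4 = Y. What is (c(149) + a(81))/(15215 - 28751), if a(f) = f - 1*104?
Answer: -65/6768 ≈ -0.0096040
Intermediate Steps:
a(f) = -104 + f (a(f) = f - 104 = -104 + f)
c(Y) = 4 + Y
(c(149) + a(81))/(15215 - 28751) = ((4 + 149) + (-104 + 81))/(15215 - 28751) = (153 - 23)/(-13536) = 130*(-1/13536) = -65/6768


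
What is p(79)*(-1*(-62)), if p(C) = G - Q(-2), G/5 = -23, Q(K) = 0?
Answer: -7130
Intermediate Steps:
G = -115 (G = 5*(-23) = -115)
p(C) = -115 (p(C) = -115 - 1*0 = -115 + 0 = -115)
p(79)*(-1*(-62)) = -(-115)*(-62) = -115*62 = -7130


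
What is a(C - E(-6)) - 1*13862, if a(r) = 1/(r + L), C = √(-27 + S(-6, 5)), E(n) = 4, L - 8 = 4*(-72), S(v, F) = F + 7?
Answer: -1118261686/80671 - I*√15/80671 ≈ -13862.0 - 4.801e-5*I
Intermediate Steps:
S(v, F) = 7 + F
L = -280 (L = 8 + 4*(-72) = 8 - 288 = -280)
C = I*√15 (C = √(-27 + (7 + 5)) = √(-27 + 12) = √(-15) = I*√15 ≈ 3.873*I)
a(r) = 1/(-280 + r) (a(r) = 1/(r - 280) = 1/(-280 + r))
a(C - E(-6)) - 1*13862 = 1/(-280 + (I*√15 - 1*4)) - 1*13862 = 1/(-280 + (I*√15 - 4)) - 13862 = 1/(-280 + (-4 + I*√15)) - 13862 = 1/(-284 + I*√15) - 13862 = -13862 + 1/(-284 + I*√15)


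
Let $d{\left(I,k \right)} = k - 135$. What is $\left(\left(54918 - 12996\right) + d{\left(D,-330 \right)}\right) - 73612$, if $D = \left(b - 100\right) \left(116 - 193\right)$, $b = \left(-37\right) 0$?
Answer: $-32155$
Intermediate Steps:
$b = 0$
$D = 7700$ ($D = \left(0 - 100\right) \left(116 - 193\right) = \left(-100\right) \left(-77\right) = 7700$)
$d{\left(I,k \right)} = -135 + k$
$\left(\left(54918 - 12996\right) + d{\left(D,-330 \right)}\right) - 73612 = \left(\left(54918 - 12996\right) - 465\right) - 73612 = \left(41922 - 465\right) - 73612 = 41457 - 73612 = -32155$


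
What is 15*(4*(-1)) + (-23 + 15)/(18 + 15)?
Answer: -1988/33 ≈ -60.242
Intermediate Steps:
15*(4*(-1)) + (-23 + 15)/(18 + 15) = 15*(-4) - 8/33 = -60 - 8*1/33 = -60 - 8/33 = -1988/33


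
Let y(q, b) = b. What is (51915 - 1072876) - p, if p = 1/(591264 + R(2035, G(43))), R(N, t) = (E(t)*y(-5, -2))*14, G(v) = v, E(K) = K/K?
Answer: -603628897797/591236 ≈ -1.0210e+6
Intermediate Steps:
E(K) = 1
R(N, t) = -28 (R(N, t) = (1*(-2))*14 = -2*14 = -28)
p = 1/591236 (p = 1/(591264 - 28) = 1/591236 ≈ 1.6914e-6)
(51915 - 1072876) - p = (51915 - 1072876) - 1*1/591236 = -1020961 - 1/591236 = -603628897797/591236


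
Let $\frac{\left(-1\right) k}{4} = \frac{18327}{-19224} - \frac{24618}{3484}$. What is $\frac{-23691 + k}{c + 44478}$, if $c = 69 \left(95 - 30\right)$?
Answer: $- \frac{33012288347}{68320130346} \approx -0.4832$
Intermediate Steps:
$k = \frac{44758975}{1395342}$ ($k = - 4 \left(\frac{18327}{-19224} - \frac{24618}{3484}\right) = - 4 \left(18327 \left(- \frac{1}{19224}\right) - \frac{12309}{1742}\right) = - 4 \left(- \frac{6109}{6408} - \frac{12309}{1742}\right) = \left(-4\right) \left(- \frac{44758975}{5581368}\right) = \frac{44758975}{1395342} \approx 32.077$)
$c = 4485$ ($c = 69 \cdot 65 = 4485$)
$\frac{-23691 + k}{c + 44478} = \frac{-23691 + \frac{44758975}{1395342}}{4485 + 44478} = - \frac{33012288347}{1395342 \cdot 48963} = \left(- \frac{33012288347}{1395342}\right) \frac{1}{48963} = - \frac{33012288347}{68320130346}$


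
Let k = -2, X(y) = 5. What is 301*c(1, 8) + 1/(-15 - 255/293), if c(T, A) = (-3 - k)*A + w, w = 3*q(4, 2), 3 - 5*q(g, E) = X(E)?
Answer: -12877073/4650 ≈ -2769.3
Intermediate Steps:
q(g, E) = -⅖ (q(g, E) = ⅗ - ⅕*5 = ⅗ - 1 = -⅖)
w = -6/5 (w = 3*(-⅖) = -6/5 ≈ -1.2000)
c(T, A) = -6/5 - A (c(T, A) = (-3 - 1*(-2))*A - 6/5 = (-3 + 2)*A - 6/5 = -A - 6/5 = -6/5 - A)
301*c(1, 8) + 1/(-15 - 255/293) = 301*(-6/5 - 1*8) + 1/(-15 - 255/293) = 301*(-6/5 - 8) + 1/(-15 - 255*1/293) = 301*(-46/5) + 1/(-15 - 255/293) = -13846/5 + 1/(-4650/293) = -13846/5 - 293/4650 = -12877073/4650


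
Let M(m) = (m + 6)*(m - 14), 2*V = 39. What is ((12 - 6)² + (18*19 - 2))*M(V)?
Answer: 52734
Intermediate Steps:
V = 39/2 (V = (½)*39 = 39/2 ≈ 19.500)
M(m) = (-14 + m)*(6 + m) (M(m) = (6 + m)*(-14 + m) = (-14 + m)*(6 + m))
((12 - 6)² + (18*19 - 2))*M(V) = ((12 - 6)² + (18*19 - 2))*(-84 + (39/2)² - 8*39/2) = (6² + (342 - 2))*(-84 + 1521/4 - 156) = (36 + 340)*(561/4) = 376*(561/4) = 52734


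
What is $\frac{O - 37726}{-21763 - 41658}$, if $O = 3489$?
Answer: $\frac{34237}{63421} \approx 0.53984$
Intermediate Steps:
$\frac{O - 37726}{-21763 - 41658} = \frac{3489 - 37726}{-21763 - 41658} = - \frac{34237}{-63421} = \left(-34237\right) \left(- \frac{1}{63421}\right) = \frac{34237}{63421}$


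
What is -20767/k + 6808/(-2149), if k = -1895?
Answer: 31727123/4072355 ≈ 7.7909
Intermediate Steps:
-20767/k + 6808/(-2149) = -20767/(-1895) + 6808/(-2149) = -20767*(-1/1895) + 6808*(-1/2149) = 20767/1895 - 6808/2149 = 31727123/4072355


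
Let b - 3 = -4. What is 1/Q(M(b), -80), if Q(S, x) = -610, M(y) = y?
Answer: -1/610 ≈ -0.0016393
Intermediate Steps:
b = -1 (b = 3 - 4 = -1)
1/Q(M(b), -80) = 1/(-610) = -1/610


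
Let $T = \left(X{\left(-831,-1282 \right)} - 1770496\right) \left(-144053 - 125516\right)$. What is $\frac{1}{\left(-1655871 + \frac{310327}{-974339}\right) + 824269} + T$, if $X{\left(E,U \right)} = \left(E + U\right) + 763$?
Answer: $\frac{20368924435340674215849}{42645398495} \approx 4.7763 \cdot 10^{11}$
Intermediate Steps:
$X{\left(E,U \right)} = 763 + E + U$
$T = 477634754374$ ($T = \left(\left(763 - 831 - 1282\right) - 1770496\right) \left(-144053 - 125516\right) = \left(-1350 - 1770496\right) \left(-269569\right) = \left(-1771846\right) \left(-269569\right) = 477634754374$)
$\frac{1}{\left(-1655871 + \frac{310327}{-974339}\right) + 824269} + T = \frac{1}{\left(-1655871 + \frac{310327}{-974339}\right) + 824269} + 477634754374 = \frac{1}{\left(-1655871 + 310327 \left(- \frac{1}{974339}\right)\right) + 824269} + 477634754374 = \frac{1}{\left(-1655871 - \frac{16333}{51281}\right) + 824269} + 477634754374 = \frac{1}{- \frac{84914737084}{51281} + 824269} + 477634754374 = \frac{1}{- \frac{42645398495}{51281}} + 477634754374 = - \frac{51281}{42645398495} + 477634754374 = \frac{20368924435340674215849}{42645398495}$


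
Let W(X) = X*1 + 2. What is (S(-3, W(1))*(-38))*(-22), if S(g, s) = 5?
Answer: 4180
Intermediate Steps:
W(X) = 2 + X (W(X) = X + 2 = 2 + X)
(S(-3, W(1))*(-38))*(-22) = (5*(-38))*(-22) = -190*(-22) = 4180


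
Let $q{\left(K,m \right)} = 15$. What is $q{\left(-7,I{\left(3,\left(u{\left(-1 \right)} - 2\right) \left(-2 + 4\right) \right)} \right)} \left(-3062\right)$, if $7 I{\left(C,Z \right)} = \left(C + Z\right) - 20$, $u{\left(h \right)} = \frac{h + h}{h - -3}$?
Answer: $-45930$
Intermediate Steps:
$u{\left(h \right)} = \frac{2 h}{3 + h}$ ($u{\left(h \right)} = \frac{2 h}{h + 3} = \frac{2 h}{3 + h}$)
$I{\left(C,Z \right)} = - \frac{20}{7} + \frac{C}{7} + \frac{Z}{7}$ ($I{\left(C,Z \right)} = \frac{\left(C + Z\right) - 20}{7} = \frac{-20 + C + Z}{7} = - \frac{20}{7} + \frac{C}{7} + \frac{Z}{7}$)
$q{\left(-7,I{\left(3,\left(u{\left(-1 \right)} - 2\right) \left(-2 + 4\right) \right)} \right)} \left(-3062\right) = 15 \left(-3062\right) = -45930$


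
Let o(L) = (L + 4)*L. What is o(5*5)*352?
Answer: 255200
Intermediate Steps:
o(L) = L*(4 + L) (o(L) = (4 + L)*L = L*(4 + L))
o(5*5)*352 = ((5*5)*(4 + 5*5))*352 = (25*(4 + 25))*352 = (25*29)*352 = 725*352 = 255200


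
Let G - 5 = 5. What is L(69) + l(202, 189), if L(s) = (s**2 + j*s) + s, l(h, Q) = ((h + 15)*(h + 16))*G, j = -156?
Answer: 467126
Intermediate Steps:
G = 10 (G = 5 + 5 = 10)
l(h, Q) = 10*(15 + h)*(16 + h) (l(h, Q) = ((h + 15)*(h + 16))*10 = ((15 + h)*(16 + h))*10 = 10*(15 + h)*(16 + h))
L(s) = s**2 - 155*s (L(s) = (s**2 - 156*s) + s = s**2 - 155*s)
L(69) + l(202, 189) = 69*(-155 + 69) + (2400 + 10*202**2 + 310*202) = 69*(-86) + (2400 + 10*40804 + 62620) = -5934 + (2400 + 408040 + 62620) = -5934 + 473060 = 467126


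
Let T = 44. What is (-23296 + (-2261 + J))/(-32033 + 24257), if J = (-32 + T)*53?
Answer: 923/288 ≈ 3.2049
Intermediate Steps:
J = 636 (J = (-32 + 44)*53 = 12*53 = 636)
(-23296 + (-2261 + J))/(-32033 + 24257) = (-23296 + (-2261 + 636))/(-32033 + 24257) = (-23296 - 1625)/(-7776) = -24921*(-1/7776) = 923/288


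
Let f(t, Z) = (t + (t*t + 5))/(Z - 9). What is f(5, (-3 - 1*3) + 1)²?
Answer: 25/4 ≈ 6.2500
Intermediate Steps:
f(t, Z) = (5 + t + t²)/(-9 + Z) (f(t, Z) = (t + (t² + 5))/(-9 + Z) = (t + (5 + t²))/(-9 + Z) = (5 + t + t²)/(-9 + Z))
f(5, (-3 - 1*3) + 1)² = ((5 + 5 + 5²)/(-9 + ((-3 - 1*3) + 1)))² = ((5 + 5 + 25)/(-9 + ((-3 - 3) + 1)))² = (35/(-9 + (-6 + 1)))² = (35/(-9 - 5))² = (35/(-14))² = (-1/14*35)² = (-5/2)² = 25/4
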